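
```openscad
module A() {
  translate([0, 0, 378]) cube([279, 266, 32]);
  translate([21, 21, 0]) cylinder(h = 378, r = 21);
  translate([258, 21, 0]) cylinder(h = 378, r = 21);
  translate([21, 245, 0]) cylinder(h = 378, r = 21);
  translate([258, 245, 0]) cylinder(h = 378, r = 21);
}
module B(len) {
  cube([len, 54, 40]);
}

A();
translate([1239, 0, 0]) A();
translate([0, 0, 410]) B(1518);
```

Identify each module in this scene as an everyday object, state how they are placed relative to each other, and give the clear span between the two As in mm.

Second stool starts at x = 1239; first ends at x = 279; clear span = 1239 − 279 = 960 mm.

A is a stool. B is a beam. A beam spans the tops of two stools. The clear span between the two stools is 960 mm.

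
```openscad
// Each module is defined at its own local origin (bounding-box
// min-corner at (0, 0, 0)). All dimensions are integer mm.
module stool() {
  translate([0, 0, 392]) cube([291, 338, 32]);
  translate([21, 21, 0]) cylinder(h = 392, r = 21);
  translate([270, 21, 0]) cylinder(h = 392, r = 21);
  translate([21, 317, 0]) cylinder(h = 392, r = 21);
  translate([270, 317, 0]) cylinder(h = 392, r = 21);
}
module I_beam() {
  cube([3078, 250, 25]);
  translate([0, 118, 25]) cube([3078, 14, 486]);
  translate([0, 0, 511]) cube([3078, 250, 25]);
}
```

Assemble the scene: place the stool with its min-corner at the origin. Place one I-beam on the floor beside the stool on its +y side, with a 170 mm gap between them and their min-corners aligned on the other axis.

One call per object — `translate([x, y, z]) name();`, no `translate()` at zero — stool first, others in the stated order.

stool();
translate([0, 508, 0]) I_beam();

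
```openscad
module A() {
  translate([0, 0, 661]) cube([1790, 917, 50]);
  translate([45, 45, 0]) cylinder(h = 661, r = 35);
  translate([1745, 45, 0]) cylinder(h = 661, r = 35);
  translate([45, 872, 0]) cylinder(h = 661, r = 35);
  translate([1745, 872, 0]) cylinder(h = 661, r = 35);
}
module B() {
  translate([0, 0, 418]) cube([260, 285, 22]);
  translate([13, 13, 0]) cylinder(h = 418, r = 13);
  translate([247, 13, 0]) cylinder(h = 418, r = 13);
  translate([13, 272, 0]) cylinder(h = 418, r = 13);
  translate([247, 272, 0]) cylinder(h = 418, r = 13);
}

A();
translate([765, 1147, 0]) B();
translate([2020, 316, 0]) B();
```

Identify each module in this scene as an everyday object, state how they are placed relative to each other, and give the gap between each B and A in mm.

A is a table. B is a stool. Two stools sit around the table at the +y, +x sides. The gap between each stool and the table is 230 mm.

Each stool's nearest face is 230 mm from the table's bounding box.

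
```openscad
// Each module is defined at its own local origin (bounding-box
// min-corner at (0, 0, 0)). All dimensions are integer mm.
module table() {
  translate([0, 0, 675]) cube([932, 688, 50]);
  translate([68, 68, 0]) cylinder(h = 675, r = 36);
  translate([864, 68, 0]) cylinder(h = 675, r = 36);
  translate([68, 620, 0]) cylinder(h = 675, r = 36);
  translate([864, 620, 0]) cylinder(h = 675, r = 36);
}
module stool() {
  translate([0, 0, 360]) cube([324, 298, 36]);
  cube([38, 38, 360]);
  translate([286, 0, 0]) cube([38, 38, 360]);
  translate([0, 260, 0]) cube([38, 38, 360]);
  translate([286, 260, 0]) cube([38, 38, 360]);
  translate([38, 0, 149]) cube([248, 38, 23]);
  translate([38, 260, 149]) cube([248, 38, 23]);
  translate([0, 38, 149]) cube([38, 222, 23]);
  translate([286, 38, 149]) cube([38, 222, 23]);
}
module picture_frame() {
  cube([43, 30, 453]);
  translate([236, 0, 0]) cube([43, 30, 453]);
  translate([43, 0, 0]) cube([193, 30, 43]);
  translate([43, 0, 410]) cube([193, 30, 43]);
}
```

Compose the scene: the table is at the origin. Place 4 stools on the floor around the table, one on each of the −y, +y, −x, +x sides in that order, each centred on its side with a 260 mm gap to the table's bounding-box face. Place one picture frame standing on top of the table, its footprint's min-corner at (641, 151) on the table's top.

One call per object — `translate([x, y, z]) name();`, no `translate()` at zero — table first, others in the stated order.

table();
translate([304, -558, 0]) stool();
translate([304, 948, 0]) stool();
translate([-584, 195, 0]) stool();
translate([1192, 195, 0]) stool();
translate([641, 151, 725]) picture_frame();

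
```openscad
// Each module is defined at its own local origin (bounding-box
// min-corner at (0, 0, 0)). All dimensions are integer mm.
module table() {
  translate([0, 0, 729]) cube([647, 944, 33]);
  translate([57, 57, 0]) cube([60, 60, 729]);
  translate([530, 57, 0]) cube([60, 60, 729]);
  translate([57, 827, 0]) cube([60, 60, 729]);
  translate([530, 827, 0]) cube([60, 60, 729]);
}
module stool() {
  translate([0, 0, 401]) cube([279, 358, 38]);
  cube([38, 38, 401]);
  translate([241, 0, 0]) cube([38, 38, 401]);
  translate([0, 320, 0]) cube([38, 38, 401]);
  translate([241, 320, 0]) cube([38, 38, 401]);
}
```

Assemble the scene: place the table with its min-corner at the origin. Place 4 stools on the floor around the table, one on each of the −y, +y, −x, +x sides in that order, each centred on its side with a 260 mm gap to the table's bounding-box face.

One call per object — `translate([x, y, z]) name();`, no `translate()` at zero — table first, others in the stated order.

table();
translate([184, -618, 0]) stool();
translate([184, 1204, 0]) stool();
translate([-539, 293, 0]) stool();
translate([907, 293, 0]) stool();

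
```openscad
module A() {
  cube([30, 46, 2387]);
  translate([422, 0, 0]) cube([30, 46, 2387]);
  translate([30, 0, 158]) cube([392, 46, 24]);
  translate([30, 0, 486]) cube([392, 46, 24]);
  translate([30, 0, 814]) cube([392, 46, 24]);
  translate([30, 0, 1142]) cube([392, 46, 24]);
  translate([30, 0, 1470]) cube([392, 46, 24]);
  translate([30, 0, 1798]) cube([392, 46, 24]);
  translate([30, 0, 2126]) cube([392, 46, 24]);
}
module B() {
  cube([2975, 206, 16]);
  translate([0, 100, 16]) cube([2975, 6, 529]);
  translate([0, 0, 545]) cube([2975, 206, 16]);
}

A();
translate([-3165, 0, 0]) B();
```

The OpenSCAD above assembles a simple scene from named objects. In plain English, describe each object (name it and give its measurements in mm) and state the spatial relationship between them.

A is a straight ladder. Two 30×46 mm vertical rails, 2387 mm tall, stand 452 mm apart (outside-to-outside) with their front faces coplanar on the −y side. 7 rungs, each 46 mm deep and 24 mm tall, span between the inner faces of the rails, front faces flush with the rails. The lowest rung's underside is at z = 158 mm and rungs are spaced 328 mm apart (underside to underside).

B is an I-beam lying along x, 2975 mm long. Overall section height 561 mm. Two flanges 206 mm wide (y) and 16 mm thick, one on the floor and one at the top; a web 6 mm thick runs between them, centred on the flange width.

The I-beam is on the floor beside the ladder on its −x side.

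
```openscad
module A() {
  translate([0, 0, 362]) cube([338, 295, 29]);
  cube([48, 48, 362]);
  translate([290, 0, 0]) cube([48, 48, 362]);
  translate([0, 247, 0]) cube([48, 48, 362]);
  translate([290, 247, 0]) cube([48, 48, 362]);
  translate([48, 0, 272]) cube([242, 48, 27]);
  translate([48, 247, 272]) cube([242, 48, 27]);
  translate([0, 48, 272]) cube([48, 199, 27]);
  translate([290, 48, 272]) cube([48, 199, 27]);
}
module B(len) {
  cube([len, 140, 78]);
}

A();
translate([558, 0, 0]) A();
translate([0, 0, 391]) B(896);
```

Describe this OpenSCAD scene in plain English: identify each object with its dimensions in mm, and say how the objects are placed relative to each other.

A is a four-legged stool. The seat is a 338×295×29 mm slab whose top surface is at z = 391 mm; four square legs, each 48×48 mm in cross-section, run from the floor (z = 0) to the underside of the seat, each flush with a corner of the seat. Four stretchers, 48 mm wide and 27 mm tall, connect adjacent legs with their undersides at z = 272 mm, each running between the inner faces of the legs it joins and aligned with the legs' outer faces on the other axis.

B is a rectangular beam 896 mm long (x), 140 mm deep (y), 78 mm thick (z).

The beam spans the tops of two stools placed 220 mm apart, resting at z = 391 mm.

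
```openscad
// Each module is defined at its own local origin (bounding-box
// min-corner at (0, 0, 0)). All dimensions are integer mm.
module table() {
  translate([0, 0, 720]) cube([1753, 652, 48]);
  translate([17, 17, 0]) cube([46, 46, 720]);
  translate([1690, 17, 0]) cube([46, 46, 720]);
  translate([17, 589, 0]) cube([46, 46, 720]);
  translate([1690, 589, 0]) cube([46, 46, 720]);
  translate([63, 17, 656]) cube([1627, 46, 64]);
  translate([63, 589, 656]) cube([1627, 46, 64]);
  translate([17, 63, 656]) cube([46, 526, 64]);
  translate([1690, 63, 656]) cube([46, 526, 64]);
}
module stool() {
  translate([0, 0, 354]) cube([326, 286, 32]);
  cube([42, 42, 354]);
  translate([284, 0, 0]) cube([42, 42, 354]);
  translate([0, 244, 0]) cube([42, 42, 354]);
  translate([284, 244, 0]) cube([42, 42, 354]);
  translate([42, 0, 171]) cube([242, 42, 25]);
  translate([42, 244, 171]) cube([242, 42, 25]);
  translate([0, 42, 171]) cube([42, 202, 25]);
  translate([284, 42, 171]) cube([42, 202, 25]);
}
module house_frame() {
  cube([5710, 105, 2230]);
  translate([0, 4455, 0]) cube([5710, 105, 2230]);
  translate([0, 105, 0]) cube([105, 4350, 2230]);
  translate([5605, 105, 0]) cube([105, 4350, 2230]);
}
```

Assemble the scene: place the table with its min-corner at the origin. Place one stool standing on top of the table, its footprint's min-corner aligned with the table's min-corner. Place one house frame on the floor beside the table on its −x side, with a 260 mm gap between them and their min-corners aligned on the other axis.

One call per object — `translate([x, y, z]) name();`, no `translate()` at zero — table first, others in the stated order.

table();
translate([0, 0, 768]) stool();
translate([-5970, 0, 0]) house_frame();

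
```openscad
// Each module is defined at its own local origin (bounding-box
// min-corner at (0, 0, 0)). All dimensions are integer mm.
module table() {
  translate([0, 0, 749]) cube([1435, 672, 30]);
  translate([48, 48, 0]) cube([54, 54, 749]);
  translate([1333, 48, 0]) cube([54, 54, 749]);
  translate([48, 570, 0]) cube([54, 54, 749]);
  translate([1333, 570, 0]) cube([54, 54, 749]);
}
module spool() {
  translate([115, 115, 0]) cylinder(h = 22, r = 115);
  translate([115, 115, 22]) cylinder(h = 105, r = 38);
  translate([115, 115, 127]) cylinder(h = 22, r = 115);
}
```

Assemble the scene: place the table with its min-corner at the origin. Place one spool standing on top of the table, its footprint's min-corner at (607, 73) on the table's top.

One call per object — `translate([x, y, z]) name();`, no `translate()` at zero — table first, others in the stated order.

table();
translate([607, 73, 779]) spool();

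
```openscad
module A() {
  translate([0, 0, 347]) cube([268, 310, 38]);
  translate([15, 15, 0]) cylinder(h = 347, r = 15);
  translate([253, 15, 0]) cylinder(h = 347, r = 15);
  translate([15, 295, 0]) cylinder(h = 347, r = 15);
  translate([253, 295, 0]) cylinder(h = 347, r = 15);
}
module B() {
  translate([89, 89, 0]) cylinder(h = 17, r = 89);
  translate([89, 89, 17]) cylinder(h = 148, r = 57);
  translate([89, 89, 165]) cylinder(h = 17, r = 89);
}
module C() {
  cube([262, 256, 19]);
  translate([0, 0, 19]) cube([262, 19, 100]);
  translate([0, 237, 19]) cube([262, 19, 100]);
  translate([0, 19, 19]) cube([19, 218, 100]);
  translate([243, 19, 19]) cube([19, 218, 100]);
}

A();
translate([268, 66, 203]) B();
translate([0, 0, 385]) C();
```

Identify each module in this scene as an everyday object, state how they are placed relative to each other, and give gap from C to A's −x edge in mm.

A is a stool. B is a spool. C is an open box. The spool is beside the stool with their tops flush at z = 385. The open box is on top of the stool. The gap from the open box to the stool's −x edge is 0 mm.

The open box's min-x is at 0; the stool's min-x is 0; gap = 0 mm.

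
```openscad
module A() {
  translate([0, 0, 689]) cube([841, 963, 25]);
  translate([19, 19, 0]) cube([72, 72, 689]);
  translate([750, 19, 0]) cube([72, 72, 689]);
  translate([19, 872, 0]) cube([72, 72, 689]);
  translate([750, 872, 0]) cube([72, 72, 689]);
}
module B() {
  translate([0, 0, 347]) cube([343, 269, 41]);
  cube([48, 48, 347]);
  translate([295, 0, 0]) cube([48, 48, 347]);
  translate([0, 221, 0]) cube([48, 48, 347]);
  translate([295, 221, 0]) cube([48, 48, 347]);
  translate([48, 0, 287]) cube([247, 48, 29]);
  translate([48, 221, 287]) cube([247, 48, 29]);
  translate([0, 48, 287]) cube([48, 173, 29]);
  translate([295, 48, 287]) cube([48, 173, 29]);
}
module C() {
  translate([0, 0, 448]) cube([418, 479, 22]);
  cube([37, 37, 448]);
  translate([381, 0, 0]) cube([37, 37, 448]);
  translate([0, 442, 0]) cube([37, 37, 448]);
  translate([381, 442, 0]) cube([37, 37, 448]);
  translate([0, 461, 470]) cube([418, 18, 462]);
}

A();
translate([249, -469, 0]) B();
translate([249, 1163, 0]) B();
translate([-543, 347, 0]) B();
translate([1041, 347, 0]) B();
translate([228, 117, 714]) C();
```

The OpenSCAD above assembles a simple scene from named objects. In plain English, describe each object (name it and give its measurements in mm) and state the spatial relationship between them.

A is a table: top 841 mm (x) × 963 mm (y), 25 mm thick, upper face at z = 714 mm, on four 72×72 mm square legs, each inset 19 mm from the nearest pair of top edges, running from z = 0 to the bottom of the top.

B is a four-legged stool. The seat is a 343×269×41 mm slab whose top surface is at z = 388 mm; four square legs, each 48×48 mm in cross-section, run from the floor (z = 0) to the underside of the seat, each flush with a corner of the seat. Four stretchers, 48 mm wide and 29 mm tall, connect adjacent legs with their undersides at z = 287 mm, each running between the inner faces of the legs it joins and aligned with the legs' outer faces on the other axis.

C is a chair. The seat is a 418×479×22 mm slab with its top at z = 470 mm, on four 37×37 mm corner legs (flush with the seat edges, standing on z = 0). A flat backrest 18 mm thick, 462 mm tall, spans the full seat width and rises from the seat top along its +y edge, rear face flush with the rear of the seat.

Four stools sit around the table at the −y, +y, −x, +x sides. The chair is on top of the table.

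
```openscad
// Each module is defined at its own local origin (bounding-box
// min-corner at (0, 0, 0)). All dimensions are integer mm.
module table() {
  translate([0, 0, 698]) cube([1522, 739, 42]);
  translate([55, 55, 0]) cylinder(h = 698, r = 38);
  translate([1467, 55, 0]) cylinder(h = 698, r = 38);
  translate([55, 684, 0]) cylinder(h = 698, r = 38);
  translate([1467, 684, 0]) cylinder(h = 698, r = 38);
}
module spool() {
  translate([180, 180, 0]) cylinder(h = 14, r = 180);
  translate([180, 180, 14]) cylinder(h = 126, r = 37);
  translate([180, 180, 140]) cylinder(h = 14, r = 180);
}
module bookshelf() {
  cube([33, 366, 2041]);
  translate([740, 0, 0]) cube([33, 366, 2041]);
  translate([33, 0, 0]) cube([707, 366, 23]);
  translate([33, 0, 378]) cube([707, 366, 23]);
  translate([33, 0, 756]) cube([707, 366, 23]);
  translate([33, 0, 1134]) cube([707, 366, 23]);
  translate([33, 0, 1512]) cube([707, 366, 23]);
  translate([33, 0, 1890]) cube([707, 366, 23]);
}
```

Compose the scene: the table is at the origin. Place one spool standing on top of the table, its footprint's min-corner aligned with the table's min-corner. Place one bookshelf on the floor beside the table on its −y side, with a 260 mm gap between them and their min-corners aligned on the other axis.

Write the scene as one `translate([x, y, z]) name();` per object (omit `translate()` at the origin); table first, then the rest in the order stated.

table();
translate([0, 0, 740]) spool();
translate([0, -626, 0]) bookshelf();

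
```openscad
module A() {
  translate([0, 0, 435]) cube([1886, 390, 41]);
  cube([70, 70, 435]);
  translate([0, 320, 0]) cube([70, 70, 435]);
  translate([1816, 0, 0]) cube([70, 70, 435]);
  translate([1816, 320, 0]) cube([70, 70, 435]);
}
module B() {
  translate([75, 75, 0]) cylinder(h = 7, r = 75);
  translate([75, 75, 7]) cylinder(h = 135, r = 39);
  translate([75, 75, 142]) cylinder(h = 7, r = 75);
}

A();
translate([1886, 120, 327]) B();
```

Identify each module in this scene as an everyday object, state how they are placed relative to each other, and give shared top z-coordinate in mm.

Both tops at z = 476 mm.

A is a bench. B is a spool. The spool is beside the bench with their tops flush at z = 476. The shared top z-coordinate is 476 mm.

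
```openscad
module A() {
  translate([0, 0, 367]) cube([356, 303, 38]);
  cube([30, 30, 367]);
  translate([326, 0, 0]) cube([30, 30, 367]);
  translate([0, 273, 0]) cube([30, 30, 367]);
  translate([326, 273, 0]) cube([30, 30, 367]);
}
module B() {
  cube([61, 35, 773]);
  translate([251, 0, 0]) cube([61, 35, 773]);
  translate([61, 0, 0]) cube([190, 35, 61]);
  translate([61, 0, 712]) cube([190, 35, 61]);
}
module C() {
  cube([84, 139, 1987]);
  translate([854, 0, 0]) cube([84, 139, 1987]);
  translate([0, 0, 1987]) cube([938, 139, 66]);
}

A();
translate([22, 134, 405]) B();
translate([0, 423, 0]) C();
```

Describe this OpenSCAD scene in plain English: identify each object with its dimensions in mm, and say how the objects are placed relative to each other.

A is a simple wooden stool: a rectangular seat 356 mm (x) by 303 mm (y), 38 mm thick, top face at z = 405 mm, on four square legs, each 30×30 mm in cross-section. The legs rest on z = 0, each flush with a corner of the seat.

B is a rectangular picture frame lying in the x–z plane (depth along y). The opening is 190 mm wide (x) by 651 mm tall (z), surrounded by a border 61 mm wide on all four sides. The frame is 35 mm deep and is made of two full-height vertical stiles with two horizontal rails fitted between them.

C is a door frame. The clear opening is 770 mm wide and 1987 mm high. Two 84 mm wide jambs, 139 mm deep, stand either side of the opening from the floor to the top of the opening. A 66 mm thick head sits across the top of both jambs, spanning the full outside width of the frame.

The picture frame is on top of the stool, centred. The door frame is on the floor beside the stool on its +y side.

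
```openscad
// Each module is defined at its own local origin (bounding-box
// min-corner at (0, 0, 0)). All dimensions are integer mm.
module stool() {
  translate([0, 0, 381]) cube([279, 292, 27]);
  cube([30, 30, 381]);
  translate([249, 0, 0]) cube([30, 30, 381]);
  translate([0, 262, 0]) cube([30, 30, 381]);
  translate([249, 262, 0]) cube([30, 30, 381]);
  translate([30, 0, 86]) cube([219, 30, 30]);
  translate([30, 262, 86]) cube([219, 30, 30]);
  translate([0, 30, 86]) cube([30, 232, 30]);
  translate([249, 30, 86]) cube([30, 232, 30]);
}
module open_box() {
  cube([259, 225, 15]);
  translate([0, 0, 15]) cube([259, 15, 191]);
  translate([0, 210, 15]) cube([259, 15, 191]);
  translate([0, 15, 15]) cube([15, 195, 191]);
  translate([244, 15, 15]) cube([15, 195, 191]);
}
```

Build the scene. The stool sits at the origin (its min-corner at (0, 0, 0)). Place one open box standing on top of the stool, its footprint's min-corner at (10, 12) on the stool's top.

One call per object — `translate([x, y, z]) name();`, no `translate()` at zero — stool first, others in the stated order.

stool();
translate([10, 12, 408]) open_box();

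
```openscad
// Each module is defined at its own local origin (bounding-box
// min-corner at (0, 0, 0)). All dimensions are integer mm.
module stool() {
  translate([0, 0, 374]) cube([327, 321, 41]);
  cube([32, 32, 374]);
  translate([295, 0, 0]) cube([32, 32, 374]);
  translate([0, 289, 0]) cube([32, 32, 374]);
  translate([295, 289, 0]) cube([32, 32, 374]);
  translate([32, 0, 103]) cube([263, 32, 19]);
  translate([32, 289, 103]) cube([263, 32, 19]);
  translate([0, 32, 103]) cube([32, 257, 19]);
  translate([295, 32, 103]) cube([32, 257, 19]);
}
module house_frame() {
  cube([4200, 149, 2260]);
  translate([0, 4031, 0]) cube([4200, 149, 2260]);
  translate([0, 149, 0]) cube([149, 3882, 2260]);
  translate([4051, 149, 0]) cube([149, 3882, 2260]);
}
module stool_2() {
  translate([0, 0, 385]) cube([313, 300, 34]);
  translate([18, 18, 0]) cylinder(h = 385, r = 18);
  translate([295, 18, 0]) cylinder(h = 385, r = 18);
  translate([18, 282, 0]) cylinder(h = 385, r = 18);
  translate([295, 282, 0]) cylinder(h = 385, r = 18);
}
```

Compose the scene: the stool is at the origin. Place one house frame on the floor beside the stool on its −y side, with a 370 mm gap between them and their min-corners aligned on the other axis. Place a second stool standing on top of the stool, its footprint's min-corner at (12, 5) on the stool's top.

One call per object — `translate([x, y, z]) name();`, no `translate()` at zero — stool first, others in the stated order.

stool();
translate([0, -4550, 0]) house_frame();
translate([12, 5, 415]) stool_2();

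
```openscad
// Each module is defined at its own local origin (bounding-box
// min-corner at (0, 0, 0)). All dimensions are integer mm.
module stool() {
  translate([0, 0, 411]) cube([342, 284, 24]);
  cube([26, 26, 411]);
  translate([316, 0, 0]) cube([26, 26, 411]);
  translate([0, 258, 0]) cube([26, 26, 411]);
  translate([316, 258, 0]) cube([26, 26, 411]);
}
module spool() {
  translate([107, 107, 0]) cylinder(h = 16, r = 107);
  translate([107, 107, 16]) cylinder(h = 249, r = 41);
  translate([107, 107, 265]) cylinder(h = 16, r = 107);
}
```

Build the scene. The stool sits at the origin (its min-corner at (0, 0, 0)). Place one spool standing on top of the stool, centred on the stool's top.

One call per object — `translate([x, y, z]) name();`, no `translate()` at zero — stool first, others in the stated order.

stool();
translate([64, 35, 435]) spool();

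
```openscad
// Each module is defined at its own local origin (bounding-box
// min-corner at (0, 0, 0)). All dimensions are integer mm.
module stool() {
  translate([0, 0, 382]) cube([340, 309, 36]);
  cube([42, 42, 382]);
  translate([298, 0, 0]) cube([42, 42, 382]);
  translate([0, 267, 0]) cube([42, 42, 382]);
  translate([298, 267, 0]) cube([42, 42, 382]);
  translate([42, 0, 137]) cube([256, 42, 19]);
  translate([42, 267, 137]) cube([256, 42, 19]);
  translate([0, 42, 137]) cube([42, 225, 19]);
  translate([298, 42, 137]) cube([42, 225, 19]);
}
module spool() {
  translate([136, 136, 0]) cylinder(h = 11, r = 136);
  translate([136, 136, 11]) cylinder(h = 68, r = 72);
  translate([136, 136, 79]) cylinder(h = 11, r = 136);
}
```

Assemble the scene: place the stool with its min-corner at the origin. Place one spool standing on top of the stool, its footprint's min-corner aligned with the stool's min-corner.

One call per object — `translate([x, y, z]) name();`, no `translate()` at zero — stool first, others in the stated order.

stool();
translate([0, 0, 418]) spool();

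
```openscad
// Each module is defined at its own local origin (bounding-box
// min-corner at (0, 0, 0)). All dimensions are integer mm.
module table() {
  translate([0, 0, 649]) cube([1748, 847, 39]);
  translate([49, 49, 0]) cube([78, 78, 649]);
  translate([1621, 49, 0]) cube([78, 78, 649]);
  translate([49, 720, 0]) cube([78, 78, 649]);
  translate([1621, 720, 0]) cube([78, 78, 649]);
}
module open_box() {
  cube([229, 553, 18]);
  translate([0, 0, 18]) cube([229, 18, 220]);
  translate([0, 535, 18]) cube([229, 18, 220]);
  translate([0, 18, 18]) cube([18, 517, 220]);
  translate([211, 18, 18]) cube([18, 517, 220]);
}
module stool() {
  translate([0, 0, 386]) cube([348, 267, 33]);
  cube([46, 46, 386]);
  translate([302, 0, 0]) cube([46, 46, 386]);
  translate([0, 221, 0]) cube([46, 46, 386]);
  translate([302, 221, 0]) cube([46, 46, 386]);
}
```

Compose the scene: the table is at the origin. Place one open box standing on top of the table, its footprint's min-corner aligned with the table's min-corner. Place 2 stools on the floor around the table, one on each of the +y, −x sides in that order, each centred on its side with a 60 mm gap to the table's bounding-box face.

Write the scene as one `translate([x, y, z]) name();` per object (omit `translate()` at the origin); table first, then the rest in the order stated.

table();
translate([0, 0, 688]) open_box();
translate([700, 907, 0]) stool();
translate([-408, 290, 0]) stool();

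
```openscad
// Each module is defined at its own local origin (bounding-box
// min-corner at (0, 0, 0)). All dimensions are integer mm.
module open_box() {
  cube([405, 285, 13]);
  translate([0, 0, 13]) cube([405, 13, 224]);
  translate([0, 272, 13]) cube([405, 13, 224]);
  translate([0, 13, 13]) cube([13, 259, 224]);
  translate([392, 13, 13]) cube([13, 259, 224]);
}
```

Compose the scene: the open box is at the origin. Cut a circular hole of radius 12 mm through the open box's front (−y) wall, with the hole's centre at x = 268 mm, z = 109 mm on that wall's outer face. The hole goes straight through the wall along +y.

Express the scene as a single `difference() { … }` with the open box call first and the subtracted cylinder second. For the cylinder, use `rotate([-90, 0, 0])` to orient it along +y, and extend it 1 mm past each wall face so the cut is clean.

difference() {
  open_box();
  translate([268, -1, 109]) rotate([-90, 0, 0]) cylinder(h = 15, r = 12);
}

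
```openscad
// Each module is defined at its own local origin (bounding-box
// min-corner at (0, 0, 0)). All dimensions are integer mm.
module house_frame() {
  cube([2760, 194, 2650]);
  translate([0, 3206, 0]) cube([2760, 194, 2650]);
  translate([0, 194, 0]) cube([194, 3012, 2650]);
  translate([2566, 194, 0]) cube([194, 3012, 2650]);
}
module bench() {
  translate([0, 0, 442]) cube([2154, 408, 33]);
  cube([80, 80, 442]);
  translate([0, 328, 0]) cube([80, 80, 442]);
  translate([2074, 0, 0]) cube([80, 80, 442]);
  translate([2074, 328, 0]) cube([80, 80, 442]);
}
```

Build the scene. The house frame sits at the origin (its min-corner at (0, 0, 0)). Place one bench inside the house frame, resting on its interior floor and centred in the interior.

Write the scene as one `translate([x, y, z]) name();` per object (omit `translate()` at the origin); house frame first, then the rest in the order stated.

house_frame();
translate([303, 1496, 0]) bench();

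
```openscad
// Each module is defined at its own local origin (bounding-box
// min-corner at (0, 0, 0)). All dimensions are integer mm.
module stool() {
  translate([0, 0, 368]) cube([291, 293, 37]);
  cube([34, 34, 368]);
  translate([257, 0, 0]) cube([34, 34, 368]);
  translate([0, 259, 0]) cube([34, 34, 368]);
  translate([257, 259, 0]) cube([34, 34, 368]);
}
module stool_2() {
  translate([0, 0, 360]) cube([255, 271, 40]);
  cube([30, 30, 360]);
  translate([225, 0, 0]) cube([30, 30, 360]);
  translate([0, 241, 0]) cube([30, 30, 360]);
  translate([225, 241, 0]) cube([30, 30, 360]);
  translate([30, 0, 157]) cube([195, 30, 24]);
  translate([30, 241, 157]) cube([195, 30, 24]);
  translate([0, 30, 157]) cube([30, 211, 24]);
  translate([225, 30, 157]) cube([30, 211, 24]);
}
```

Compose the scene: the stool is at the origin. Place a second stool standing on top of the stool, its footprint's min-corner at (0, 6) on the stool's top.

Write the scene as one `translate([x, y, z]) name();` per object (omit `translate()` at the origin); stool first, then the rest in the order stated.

stool();
translate([0, 6, 405]) stool_2();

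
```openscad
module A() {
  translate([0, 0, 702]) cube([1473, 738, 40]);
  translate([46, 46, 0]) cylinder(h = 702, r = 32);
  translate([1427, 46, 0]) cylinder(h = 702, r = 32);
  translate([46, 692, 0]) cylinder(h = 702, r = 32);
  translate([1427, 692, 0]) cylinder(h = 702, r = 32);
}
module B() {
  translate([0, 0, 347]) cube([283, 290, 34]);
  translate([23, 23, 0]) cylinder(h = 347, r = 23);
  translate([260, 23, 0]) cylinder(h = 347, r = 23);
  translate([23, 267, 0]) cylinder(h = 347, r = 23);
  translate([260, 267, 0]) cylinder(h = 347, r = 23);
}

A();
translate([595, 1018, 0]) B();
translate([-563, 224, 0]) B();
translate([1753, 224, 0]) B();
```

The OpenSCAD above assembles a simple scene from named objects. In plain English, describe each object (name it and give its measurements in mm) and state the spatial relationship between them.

A is a table: top 1473 mm (x) × 738 mm (y), 40 mm thick, upper face at z = 742 mm, on four round legs of 64 mm diameter, each leg's bounding box inset 14 mm from the nearest pair of top edges, running from z = 0 to the bottom of the top.

B is a four-legged stool. The seat is 283×290 mm, 34 mm thick, top at z = 381 mm. It stands on four round legs, each 46 mm in diameter, from z = 0 to the seat underside, each leg's axis is inset half a diameter from the nearest pair of seat edges (so the leg's bounding box is flush with the corner).

Three stools sit around the table at the +y, −x, +x sides.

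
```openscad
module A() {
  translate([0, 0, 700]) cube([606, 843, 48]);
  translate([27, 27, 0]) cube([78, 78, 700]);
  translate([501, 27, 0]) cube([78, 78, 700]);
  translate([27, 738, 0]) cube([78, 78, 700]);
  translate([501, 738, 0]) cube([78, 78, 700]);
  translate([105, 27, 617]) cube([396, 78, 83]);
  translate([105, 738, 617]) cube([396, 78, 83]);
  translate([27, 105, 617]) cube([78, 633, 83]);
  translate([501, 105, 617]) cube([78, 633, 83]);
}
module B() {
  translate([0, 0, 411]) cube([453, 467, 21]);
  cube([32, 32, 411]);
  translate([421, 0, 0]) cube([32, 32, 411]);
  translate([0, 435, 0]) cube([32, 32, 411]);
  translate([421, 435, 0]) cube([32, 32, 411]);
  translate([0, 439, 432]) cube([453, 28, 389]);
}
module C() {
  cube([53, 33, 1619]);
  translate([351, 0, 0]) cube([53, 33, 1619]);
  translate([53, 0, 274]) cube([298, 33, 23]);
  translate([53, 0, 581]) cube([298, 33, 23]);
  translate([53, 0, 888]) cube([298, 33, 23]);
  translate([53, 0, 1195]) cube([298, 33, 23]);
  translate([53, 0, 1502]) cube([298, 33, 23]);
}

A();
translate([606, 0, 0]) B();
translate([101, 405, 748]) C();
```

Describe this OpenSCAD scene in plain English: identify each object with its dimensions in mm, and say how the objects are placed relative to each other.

A is a table: top 606 mm (x) × 843 mm (y), 48 mm thick, upper face at z = 748 mm, on four 78×78 mm square legs, each inset 27 mm from the nearest pair of top edges, running from z = 0 to the bottom of the top. Four apron rails, 78 mm thick and 83 mm tall, run between adjacent legs with their top edges flush with the underside of the top and their outer faces flush with the legs' outer faces.

B is a chair: 453×467 mm seat, 21 mm thick, top at z = 432 mm, on four 32 mm square corner legs flush with the seat edges. A 28 mm thick backrest slab spans the full seat width, extending 389 mm above the seat top, its back face flush with the seat's +y edge.

C is a straight ladder. Two 53×33 mm vertical rails, 1619 mm tall, stand 404 mm apart (outside-to-outside) with their front faces coplanar on the −y side. 5 rungs, each 33 mm deep and 23 mm tall, span between the inner faces of the rails, front faces flush with the rails. The lowest rung's underside is at z = 274 mm and rungs are spaced 307 mm apart (underside to underside).

The chair is against the table's +x side, with their −y faces flush. The ladder is on top of the table, centred.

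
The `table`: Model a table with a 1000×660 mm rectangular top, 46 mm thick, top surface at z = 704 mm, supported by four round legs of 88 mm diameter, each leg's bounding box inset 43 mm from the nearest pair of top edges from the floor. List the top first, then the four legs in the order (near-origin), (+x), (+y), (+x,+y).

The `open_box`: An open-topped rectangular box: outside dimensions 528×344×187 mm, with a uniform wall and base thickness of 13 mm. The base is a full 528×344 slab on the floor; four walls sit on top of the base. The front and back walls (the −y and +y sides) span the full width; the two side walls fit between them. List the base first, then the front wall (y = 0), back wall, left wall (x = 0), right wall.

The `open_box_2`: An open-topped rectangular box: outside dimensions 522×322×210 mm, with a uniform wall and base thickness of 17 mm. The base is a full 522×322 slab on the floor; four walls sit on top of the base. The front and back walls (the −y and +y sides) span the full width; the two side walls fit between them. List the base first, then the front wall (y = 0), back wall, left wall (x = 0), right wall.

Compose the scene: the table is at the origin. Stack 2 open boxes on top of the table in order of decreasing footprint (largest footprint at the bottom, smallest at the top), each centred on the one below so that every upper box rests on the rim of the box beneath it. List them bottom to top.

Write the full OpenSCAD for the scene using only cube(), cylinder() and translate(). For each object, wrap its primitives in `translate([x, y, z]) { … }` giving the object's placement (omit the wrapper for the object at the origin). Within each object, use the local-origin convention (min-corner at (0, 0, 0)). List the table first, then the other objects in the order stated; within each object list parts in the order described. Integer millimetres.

translate([0, 0, 658]) cube([1000, 660, 46]);
translate([87, 87, 0]) cylinder(h = 658, r = 44);
translate([913, 87, 0]) cylinder(h = 658, r = 44);
translate([87, 573, 0]) cylinder(h = 658, r = 44);
translate([913, 573, 0]) cylinder(h = 658, r = 44);
translate([236, 158, 704]) {
  cube([528, 344, 13]);
  translate([0, 0, 13]) cube([528, 13, 174]);
  translate([0, 331, 13]) cube([528, 13, 174]);
  translate([0, 13, 13]) cube([13, 318, 174]);
  translate([515, 13, 13]) cube([13, 318, 174]);
}
translate([239, 169, 891]) {
  cube([522, 322, 17]);
  translate([0, 0, 17]) cube([522, 17, 193]);
  translate([0, 305, 17]) cube([522, 17, 193]);
  translate([0, 17, 17]) cube([17, 288, 193]);
  translate([505, 17, 17]) cube([17, 288, 193]);
}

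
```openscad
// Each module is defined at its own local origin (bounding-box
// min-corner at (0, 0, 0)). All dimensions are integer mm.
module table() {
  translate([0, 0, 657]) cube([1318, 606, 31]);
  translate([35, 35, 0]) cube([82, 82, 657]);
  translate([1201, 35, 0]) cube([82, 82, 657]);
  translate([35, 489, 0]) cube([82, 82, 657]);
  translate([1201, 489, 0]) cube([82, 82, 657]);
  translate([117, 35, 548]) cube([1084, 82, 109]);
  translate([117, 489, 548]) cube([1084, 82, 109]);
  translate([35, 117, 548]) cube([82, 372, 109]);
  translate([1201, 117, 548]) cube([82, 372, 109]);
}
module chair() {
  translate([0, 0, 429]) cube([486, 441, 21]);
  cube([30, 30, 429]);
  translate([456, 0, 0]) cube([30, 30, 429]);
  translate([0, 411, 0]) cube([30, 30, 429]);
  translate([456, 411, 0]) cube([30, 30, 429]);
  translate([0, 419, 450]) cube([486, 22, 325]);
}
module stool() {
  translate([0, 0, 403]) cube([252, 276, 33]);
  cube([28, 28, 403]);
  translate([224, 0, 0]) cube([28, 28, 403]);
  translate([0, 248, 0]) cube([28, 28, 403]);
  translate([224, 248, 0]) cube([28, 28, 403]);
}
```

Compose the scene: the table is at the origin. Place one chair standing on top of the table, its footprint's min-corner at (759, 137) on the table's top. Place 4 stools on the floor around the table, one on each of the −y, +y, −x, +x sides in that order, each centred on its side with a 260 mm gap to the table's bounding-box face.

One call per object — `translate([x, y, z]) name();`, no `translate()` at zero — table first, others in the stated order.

table();
translate([759, 137, 688]) chair();
translate([533, -536, 0]) stool();
translate([533, 866, 0]) stool();
translate([-512, 165, 0]) stool();
translate([1578, 165, 0]) stool();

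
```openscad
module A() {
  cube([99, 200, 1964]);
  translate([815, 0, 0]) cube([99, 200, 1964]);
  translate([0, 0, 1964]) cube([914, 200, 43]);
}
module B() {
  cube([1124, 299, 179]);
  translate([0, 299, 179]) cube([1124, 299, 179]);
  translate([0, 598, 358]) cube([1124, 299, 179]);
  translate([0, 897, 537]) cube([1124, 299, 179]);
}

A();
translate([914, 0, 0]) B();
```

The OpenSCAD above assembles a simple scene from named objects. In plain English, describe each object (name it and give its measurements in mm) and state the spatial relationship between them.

A is a rectangular door frame: two vertical jambs of 99×200 mm section, 1964 mm tall, with a clear opening 716 mm wide between their inner faces. A header 43 mm tall and 200 mm deep lies on top of the jambs and spans the full outside width.

B is a run of 4 identical solid stair steps. Each tread is 1124×299 mm and each step block is 179 mm high. Step 1 rests on the floor; step k is offset from step 1 by (k−1)×299 mm in y and (k−1)×179 mm in z.

The staircase is against the door frame's +x side, with their −y faces flush.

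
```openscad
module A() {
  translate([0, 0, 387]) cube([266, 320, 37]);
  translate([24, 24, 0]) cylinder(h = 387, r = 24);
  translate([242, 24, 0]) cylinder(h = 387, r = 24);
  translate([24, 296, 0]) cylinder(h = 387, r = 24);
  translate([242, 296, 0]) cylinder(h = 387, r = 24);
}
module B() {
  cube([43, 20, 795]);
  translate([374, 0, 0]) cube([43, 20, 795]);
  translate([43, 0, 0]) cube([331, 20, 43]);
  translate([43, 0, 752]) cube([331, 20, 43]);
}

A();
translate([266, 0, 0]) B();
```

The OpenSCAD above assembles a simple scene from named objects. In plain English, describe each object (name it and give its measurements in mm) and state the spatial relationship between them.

A is a four-legged stool. The seat is a 266×320×37 mm slab whose top surface is at z = 424 mm; four round legs, each 48 mm in diameter, run from the floor (z = 0) to the underside of the seat, each leg's axis is inset half a diameter from the nearest pair of seat edges (so the leg's bounding box is flush with the corner).

B is a rectangular picture frame lying in the x–z plane (depth along y). The opening is 331 mm wide (x) by 709 mm tall (z), surrounded by a border 43 mm wide on all four sides. The frame is 20 mm deep and is made of two full-height vertical stiles with two horizontal rails fitted between them.

The picture frame is against the stool's +x side, with their −y faces flush.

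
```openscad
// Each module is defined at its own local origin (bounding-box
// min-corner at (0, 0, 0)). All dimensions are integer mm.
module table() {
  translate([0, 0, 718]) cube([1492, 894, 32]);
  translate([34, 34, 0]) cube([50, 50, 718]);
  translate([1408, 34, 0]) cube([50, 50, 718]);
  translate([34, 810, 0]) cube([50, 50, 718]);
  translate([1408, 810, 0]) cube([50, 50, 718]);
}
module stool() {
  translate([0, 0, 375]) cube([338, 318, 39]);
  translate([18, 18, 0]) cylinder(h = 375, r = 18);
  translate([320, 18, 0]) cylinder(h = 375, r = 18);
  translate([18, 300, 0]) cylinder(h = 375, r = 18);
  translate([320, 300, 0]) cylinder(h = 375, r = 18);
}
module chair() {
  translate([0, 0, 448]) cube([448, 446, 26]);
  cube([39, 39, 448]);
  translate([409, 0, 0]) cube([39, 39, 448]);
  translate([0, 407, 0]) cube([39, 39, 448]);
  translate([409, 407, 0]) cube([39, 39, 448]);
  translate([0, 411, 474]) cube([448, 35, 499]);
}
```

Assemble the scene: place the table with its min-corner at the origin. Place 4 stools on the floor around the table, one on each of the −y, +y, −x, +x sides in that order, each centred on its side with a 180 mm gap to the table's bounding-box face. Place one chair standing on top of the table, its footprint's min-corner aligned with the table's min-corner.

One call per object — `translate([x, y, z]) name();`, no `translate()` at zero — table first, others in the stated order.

table();
translate([577, -498, 0]) stool();
translate([577, 1074, 0]) stool();
translate([-518, 288, 0]) stool();
translate([1672, 288, 0]) stool();
translate([0, 0, 750]) chair();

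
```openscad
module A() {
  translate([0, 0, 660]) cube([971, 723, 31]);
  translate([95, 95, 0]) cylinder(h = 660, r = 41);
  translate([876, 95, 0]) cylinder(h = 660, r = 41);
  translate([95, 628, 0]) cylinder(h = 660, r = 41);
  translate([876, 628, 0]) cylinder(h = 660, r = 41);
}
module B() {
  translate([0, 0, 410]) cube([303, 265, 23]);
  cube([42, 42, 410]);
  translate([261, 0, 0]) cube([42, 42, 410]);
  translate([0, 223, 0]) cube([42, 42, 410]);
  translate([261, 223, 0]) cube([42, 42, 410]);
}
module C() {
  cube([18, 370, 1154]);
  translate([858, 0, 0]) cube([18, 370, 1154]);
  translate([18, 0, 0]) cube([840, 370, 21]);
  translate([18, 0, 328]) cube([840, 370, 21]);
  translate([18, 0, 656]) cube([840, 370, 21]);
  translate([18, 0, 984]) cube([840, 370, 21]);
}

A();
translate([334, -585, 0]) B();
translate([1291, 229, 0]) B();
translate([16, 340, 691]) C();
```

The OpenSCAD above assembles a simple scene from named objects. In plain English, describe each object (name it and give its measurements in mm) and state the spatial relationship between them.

A is a rectangular dining table. The top is 971×723×31 mm with its upper surface at z = 691 mm. It stands on four round legs of 82 mm diameter, each leg's bounding box inset 54 mm from the nearest pair of top edges, running from the floor to the underside of the top.

B is a simple wooden stool: a rectangular seat 303 mm (x) by 265 mm (y), 23 mm thick, top face at z = 433 mm, on four square legs, each 42×42 mm in cross-section. The legs rest on z = 0, each flush with a corner of the seat.

C is an open bookshelf. Two side panels, each 18 mm thick, 370 mm deep and 1154 mm tall, stand 876 mm apart (outside-to-outside). Between them sit 4 shelves, each 21 mm thick and 370 mm deep, spanning the full gap between the sides. The bottom shelf rests on the floor (its underside at z = 0) and the clear gap between one shelf's top and the next shelf's underside is 307 mm.

Two stools sit around the table at the −y, +x sides. The bookshelf is on top of the table.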